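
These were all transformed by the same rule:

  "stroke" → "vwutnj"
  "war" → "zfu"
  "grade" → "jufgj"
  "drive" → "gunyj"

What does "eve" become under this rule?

jyj

The shift depends on letter class: consonant s→v is +3, but vowel o→t is +5. Vowels shift forward by 5 and consonants shift forward by 3.
Applying it to eve: e(vowel)+5=j, v(cons)+3=y, e(vowel)+5=j.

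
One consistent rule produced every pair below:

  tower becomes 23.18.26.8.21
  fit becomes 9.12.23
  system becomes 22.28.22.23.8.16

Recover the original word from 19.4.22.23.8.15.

pastel

t is letter #20 and maps to 23: an offset of 3. Letters become their 1-based position plus 3 (so a→4, b→5, …).
Decoding 19.4.22.23.8.15: 19→(19−3)÷1=16=p, 4→(4−3)÷1=1=a, 22→(22−3)÷1=19=s, 23→(23−3)÷1=20=t, 8→(8−3)÷1=5=e, 15→(15−3)÷1=12=l.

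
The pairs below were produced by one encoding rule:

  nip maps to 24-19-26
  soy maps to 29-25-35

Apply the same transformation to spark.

Letters become their 1-based position plus 10 (so a→11, b→12, …).
On spark: s=19→29, p=16→26, a=1→11, r=18→28, k=11→21.

29-26-11-28-21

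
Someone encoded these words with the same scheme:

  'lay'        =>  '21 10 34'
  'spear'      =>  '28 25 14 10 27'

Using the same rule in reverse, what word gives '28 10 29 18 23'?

l is letter #12 and maps to 21: an offset of 9. Each letter is replaced by its alphabet position (a=1..z=26) + 9.
Reversing it on 28 10 29 18 23: 28→(28−9)÷1=19=s, 10→(10−9)÷1=1=a, 29→(29−9)÷1=20=t, 18→(18−9)÷1=9=i, 23→(23−9)÷1=14=n.

satin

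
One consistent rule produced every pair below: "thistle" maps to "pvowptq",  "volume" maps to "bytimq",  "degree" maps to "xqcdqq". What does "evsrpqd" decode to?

chapter

t(19)→p(15) and h(7)→v(21) fit y≡19x+18 (mod 26); the inverse of 19 mod 26 is 11. Each letter's alphabet position (a=0..z=25) is mapped through 19·x+18 mod 26 — an affine cipher.
Undoing it on evsrpqd: e(4)→11·(4−18)≡2=c; v(21)→11·(21−18)≡7=h; s(18)→11·(18−18)≡0=a; r(17)→11·(17−18)≡15=p; p(15)→11·(15−18)≡19=t; q(16)→11·(16−18)≡4=e; d(3)→11·(3−18)≡17=r (all mod 26).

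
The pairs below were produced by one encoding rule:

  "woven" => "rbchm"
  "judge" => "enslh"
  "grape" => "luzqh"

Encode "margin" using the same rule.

xzulpm

Treating letters as 0–25, the rule is x ↦ 15x + 25 (mod 26).
Applying it to margin: m(12)→15·12+25≡23=x; a(0)→15·0+25≡25=z; r(17)→15·17+25≡20=u; g(6)→15·6+25≡11=l; i(8)→15·8+25≡15=p; n(13)→15·13+25≡12=m (all mod 26).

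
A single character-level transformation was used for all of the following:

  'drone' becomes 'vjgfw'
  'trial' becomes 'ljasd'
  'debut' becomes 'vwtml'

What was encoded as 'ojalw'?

Compare letters: d→v is +18, r→j is +18, o→g is +18 — a constant shift. Each letter is shifted forward by 18 in the alphabet (a Caesar shift of +18).
Decoding ojalw: o−18=w, j−18=r, a−18=i, l−18=t, w−18=e.

write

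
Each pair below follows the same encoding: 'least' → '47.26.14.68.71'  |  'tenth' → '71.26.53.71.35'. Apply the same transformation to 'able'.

l(#12)→47 and e(#5)→26: differences scale by 3, so n = 3·pos + 11. With a=1..z=26, the number is 3·pos + 11.
Applying it to able: a=1→14, b=2→17, l=12→47, e=5→26.

14.17.47.26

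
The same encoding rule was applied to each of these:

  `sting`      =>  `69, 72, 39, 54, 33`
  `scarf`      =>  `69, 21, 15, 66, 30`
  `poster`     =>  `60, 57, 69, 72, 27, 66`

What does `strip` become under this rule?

With a=1..z=26, the number is 3·pos + 12.
On strip: s=19→69, t=20→72, r=18→66, i=9→39, p=16→60.

69, 72, 66, 39, 60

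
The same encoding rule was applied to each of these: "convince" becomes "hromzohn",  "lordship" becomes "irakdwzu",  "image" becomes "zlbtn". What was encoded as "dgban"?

c(2)→h(7) and o(14)→r(17) fit y≡3x+1 (mod 26); the inverse of 3 mod 26 is 9. Each letter's alphabet position (a=0..z=25) is mapped through 3·x+1 mod 26 — an affine cipher.
Undoing it on dgban: d(3)→9·(3−1)≡18=s; g(6)→9·(6−1)≡19=t; b(1)→9·(1−1)≡0=a; a(0)→9·(0−1)≡17=r; n(13)→9·(13−1)≡4=e (all mod 26).

stare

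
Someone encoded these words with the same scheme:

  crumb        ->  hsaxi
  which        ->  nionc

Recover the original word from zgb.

The output letters match the input read backwards, each shifted +6: crumb reversed is bmurc. Read the word backwards and shift each letter +6.
Decoding zgb: shift back: z−6=t, g−6=a, b−6=v → tav; then reverse → vat.

vat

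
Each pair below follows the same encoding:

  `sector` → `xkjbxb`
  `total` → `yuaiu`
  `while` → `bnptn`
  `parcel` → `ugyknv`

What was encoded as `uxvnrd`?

In sector: s→x is +5, e→k is +6, c→j is +7, t→b is +8 — the shift increases by 1 each position. Letter i (0-indexed) is shifted by i+5, so successive shifts are 5, 6, 7, ….
Decoding uxvnrd: u−5=p, x−6=r, v−7=o, n−8=f, r−9=i, d−10=t.

profit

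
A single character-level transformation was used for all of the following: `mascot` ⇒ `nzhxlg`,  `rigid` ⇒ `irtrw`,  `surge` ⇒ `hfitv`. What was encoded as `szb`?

Each pair mirrors across the alphabet (m↔n, a↔z, s↔h): positions sum to 25. Each letter is replaced by its mirror in the alphabet: a↔z, b↔y, c↔x, and so on (the Atbash cipher).
Decoding szb: s↔h, z↔a, b↔y.

hay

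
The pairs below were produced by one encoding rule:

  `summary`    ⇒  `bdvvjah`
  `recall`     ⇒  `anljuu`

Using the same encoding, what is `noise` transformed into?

Compare letters: s→b is +9, u→d is +9, m→v is +9 — a constant shift. It's a constant shift of +9 (ROT9).
For noise: n+9=w, o+9=x, i+9=r, s+9=b, e+9=n.

wxrbn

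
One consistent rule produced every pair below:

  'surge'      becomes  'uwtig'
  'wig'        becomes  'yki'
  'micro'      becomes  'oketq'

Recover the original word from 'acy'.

yaw

Each letter is shifted forward by 2 in the alphabet (a Caesar shift of +2).
Undoing it on acy: a−2=y, c−2=a, y−2=w.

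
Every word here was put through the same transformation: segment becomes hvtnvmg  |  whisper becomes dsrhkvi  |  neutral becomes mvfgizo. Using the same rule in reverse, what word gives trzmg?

giant

Each pair mirrors across the alphabet (s↔h, e↔v, g↔t): positions sum to 25. Each letter is replaced by its mirror in the alphabet: a↔z, b↔y, c↔x, and so on (the Atbash cipher).
Undoing it on trzmg: t↔g, r↔i, z↔a, m↔n, g↔t.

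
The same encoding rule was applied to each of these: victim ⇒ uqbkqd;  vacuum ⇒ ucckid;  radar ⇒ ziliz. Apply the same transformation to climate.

mbiuqtk

The word is reversed, then every letter is shifted forward by 8.
On climate: reverse → etamilc; then shift: e+8=m, t+8=b, a+8=i, m+8=u, i+8=q, l+8=t, c+8=k.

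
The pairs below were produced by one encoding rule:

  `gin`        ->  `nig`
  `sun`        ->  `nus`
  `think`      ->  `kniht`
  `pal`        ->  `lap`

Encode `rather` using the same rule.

rehtar

The output letters match the input read backwards: gin reversed is nig. The word is simply reversed.
On rather: reverse → rehtar.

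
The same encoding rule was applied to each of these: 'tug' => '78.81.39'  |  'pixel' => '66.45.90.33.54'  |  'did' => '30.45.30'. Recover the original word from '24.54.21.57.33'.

t(#20)→78 and u(#21)→81: differences scale by 3, so n = 3·pos + 18. With a=1..z=26, the number is 3·pos + 18.
Undoing it on 24.54.21.57.33: 24→(24−18)÷3=2=b, 54→(54−18)÷3=12=l, 21→(21−18)÷3=1=a, 57→(57−18)÷3=13=m, 33→(33−18)÷3=5=e.

blame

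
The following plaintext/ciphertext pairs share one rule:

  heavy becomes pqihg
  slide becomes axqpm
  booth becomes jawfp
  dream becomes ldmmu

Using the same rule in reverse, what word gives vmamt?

It's a Vigenère-style cipher with numeric key [8,12]: position i shifts by key[i mod 2].
Reversing it on vmamt: v−8=n, m−12=a, a−8=s, m−12=a, t−8=l.

nasal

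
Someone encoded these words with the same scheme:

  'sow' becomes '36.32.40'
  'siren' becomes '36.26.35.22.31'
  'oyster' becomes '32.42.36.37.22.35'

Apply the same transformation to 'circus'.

s is letter #19 and maps to 36: an offset of 17. The number is (letter's place in the alphabet, a=1) + 17.
Applying it to circus: c=3→20, i=9→26, r=18→35, c=3→20, u=21→38, s=19→36.

20.26.35.20.38.36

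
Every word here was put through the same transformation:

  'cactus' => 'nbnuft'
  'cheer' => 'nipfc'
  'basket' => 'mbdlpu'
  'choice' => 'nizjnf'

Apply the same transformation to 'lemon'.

wfxpy

Shifts by position in cactus: pos 0: c→n (+11), pos 1: a→b (+1), pos 2: c→n (+11), pos 3: t→u (+1) — repeating every 2. The shifts repeat in a cycle of length 2: positions 0,1,… shift by +11, +1, then the pattern repeats.
For lemon: l+11=w, e+1=f, m+11=x, o+1=p, n+11=y.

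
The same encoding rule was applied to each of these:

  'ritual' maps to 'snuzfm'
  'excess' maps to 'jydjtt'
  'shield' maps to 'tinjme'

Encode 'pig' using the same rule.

The shift depends on letter class: consonant r→s is +1, but vowel i→n is +5. Two shifts are in play — +5 for a/e/i/o/u, +1 for every other letter.
On pig: p(cons)+1=q, i(vowel)+5=n, g(cons)+1=h.

qnh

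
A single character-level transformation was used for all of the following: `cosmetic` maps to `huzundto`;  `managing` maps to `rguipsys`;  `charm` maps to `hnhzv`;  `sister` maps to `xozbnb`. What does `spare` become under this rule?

xvhzn

Each letter shifts forward by (position + 5), i.e. 5, 6, 7, … — the shift grows by one for each successive letter.
For spare: s+5=x, p+6=v, a+7=h, r+8=z, e+9=n.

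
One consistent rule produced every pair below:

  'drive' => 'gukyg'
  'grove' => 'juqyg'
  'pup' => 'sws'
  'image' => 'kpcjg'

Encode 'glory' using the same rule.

joqub

The shift depends on letter class: consonant d→g is +3, but vowel i→k is +2. The rule splits by letter class: vowels +2, consonants +3.
For glory: g(cons)+3=j, l(cons)+3=o, o(vowel)+2=q, r(cons)+3=u, y(cons)+3=b.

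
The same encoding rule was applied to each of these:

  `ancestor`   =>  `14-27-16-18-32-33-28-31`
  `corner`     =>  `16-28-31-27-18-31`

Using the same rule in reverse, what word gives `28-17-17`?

Each letter is replaced by its alphabet position (a=1..z=26) + 13.
Undoing it on 28-17-17: 28→(28−13)÷1=15=o, 17→(17−13)÷1=4=d, 17→(17−13)÷1=4=d.

odd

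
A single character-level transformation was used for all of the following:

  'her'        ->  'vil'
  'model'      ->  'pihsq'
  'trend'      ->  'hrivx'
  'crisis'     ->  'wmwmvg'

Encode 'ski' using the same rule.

mow

The output letters match the input read backwards, each shifted +4: her reversed is reh. The word is reversed, then every letter is shifted forward by 4.
For ski: reverse → iks; then shift: i+4=m, k+4=o, s+4=w.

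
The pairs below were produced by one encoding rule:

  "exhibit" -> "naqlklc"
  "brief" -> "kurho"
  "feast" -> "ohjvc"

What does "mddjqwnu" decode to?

Shifts by position in exhibit: pos 0: e→n (+9), pos 1: x→a (+3), pos 2: h→q (+9), pos 3: i→l (+3) — repeating every 2. A repeating key of period 2 is used — shifts +9, +3 over and over.
Reversing it on mddjqwnu: m−9=d, d−3=a, d−9=u, j−3=g, q−9=h, w−3=t, n−9=e, u−3=r.

daughter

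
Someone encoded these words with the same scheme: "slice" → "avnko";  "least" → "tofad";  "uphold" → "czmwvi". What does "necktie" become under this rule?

vohsdnm

Shifts by position in slice: pos 0: s→a (+8), pos 1: l→v (+10), pos 2: i→n (+5), pos 3: c→k (+8), pos 4: e→o (+10) — repeating every 3. A repeating key of period 3 is used — shifts +8, +10, +5 over and over.
Applying it to necktie: n+8=v, e+10=o, c+5=h, k+8=s, t+10=d, i+5=n, e+8=m.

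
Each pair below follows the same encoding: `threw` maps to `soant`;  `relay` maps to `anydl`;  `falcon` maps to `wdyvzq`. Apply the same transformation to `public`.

t(19)→s(18) and h(7)→o(14) fit y≡9x+3 (mod 26); the inverse of 9 mod 26 is 3. Each letter's alphabet position (a=0..z=25) is mapped through 9·x+3 mod 26 — an affine cipher.
For public: p(15)→9·15+3≡8=i; u(20)→9·20+3≡1=b; b(1)→9·1+3≡12=m; l(11)→9·11+3≡24=y; i(8)→9·8+3≡23=x; c(2)→9·2+3≡21=v (all mod 26).

ibmyxv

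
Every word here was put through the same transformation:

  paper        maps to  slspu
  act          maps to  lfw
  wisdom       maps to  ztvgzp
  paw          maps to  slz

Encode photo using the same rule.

skzwz

The rule splits by letter class: vowels +11, consonants +3.
Applying it to photo: p(cons)+3=s, h(cons)+3=k, o(vowel)+11=z, t(cons)+3=w, o(vowel)+11=z.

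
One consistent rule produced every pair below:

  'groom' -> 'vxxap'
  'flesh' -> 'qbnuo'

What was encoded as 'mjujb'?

The output letters match the input read backwards, each shifted +9: groom reversed is moorg. Two steps: reverse the string, then apply a Caesar shift of +9.
Undoing it on mjujb: shift back: m−9=d, j−9=a, u−9=l, j−9=a, b−9=s → dalas; then reverse → salad.

salad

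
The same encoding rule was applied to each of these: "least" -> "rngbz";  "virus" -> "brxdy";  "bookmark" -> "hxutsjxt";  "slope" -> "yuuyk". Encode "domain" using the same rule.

jxsjow

Shifts by position in least: pos 0: l→r (+6), pos 1: e→n (+9), pos 2: a→g (+6), pos 3: s→b (+9) — repeating every 2. The shifts repeat in a cycle of length 2: positions 0,1,… shift by +6, +9, then the pattern repeats.
On domain: d+6=j, o+9=x, m+6=s, a+9=j, i+6=o, n+9=w.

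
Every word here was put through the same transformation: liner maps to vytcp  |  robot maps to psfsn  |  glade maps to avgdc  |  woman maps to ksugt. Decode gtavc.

angle

l(11)→v(21) and i(8)→y(24) fit y≡25x+6 (mod 26); the inverse of 25 mod 26 is 25. Treating letters as 0–25, the rule is x ↦ 25x + 6 (mod 26).
Reversing it on gtavc: g(6)→25·(6−6)≡0=a; t(19)→25·(19−6)≡13=n; a(0)→25·(0−6)≡6=g; v(21)→25·(21−6)≡11=l; c(2)→25·(2−6)≡4=e (all mod 26).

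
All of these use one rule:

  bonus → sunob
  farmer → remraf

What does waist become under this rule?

It's just the letters in reverse order.
For waist: reverse → tsiaw.

tsiaw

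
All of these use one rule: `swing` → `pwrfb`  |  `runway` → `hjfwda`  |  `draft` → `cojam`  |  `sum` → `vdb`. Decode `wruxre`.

violin

The output letters match the input read backwards, each shifted +9: swing reversed is gniws. Two steps: reverse the string, then apply a Caesar shift of +9.
Undoing it on wruxre: shift back: w−9=n, r−9=i, u−9=l, x−9=o, r−9=i, e−9=v → niloiv; then reverse → violin.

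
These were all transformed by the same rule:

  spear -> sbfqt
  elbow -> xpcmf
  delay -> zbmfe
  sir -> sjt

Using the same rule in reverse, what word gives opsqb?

Read the word backwards and shift each letter +1.
Decoding opsqb: shift back: o−1=n, p−1=o, s−1=r, q−1=p, b−1=a → norpa; then reverse → apron.

apron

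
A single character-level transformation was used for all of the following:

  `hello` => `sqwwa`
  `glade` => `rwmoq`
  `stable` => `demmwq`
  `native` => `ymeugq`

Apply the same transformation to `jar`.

Two shifts are in play — +12 for a/e/i/o/u, +11 for every other letter.
Applying it to jar: j(cons)+11=u, a(vowel)+12=m, r(cons)+11=c.

umc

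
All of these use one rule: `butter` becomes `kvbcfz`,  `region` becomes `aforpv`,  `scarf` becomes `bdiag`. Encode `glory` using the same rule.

Shifts by position in butter: pos 0: b→k (+9), pos 1: u→v (+1), pos 2: t→b (+8), pos 3: t→c (+9), pos 4: e→f (+1), pos 5: r→z (+8) — repeating every 3. It's a Vigenère-style cipher with numeric key [9,1,8]: position i shifts by key[i mod 3].
For glory: g+9=p, l+1=m, o+8=w, r+9=a, y+1=z.

pmwaz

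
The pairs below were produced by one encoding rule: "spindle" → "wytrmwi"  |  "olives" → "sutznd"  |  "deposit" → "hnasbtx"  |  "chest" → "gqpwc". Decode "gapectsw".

creation

Shifts by position in spindle: pos 0: s→w (+4), pos 1: p→y (+9), pos 2: i→t (+11), pos 3: n→r (+4), pos 4: d→m (+9), pos 5: l→w (+11) — repeating every 3. It's a Vigenère-style cipher with numeric key [4,9,11]: position i shifts by key[i mod 3].
Decoding gapectsw: g−4=c, a−9=r, p−11=e, e−4=a, c−9=t, t−11=i, s−4=o, w−9=n.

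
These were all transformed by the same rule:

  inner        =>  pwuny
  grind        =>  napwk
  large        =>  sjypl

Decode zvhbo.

The shifts repeat in a cycle of length 2: positions 0,1,… shift by +7, +9, then the pattern repeats.
Undoing it on zvhbo: z−7=s, v−9=m, h−7=a, b−9=s, o−7=h.

smash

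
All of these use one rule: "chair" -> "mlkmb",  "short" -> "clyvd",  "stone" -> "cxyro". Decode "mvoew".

Shifts by position in chair: pos 0: c→m (+10), pos 1: h→l (+4), pos 2: a→k (+10), pos 3: i→m (+4) — repeating every 2. A repeating key of period 2 is used — shifts +10, +4 over and over.
Undoing it on mvoew: m−10=c, v−4=r, o−10=e, e−4=a, w−10=m.

cream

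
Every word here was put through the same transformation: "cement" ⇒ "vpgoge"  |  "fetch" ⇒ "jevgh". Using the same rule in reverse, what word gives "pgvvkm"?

The output letters match the input read backwards, each shifted +2: cement reversed is tnemec. Read the word backwards and shift each letter +2.
Decoding pgvvkm: shift back: p−2=n, g−2=e, v−2=t, v−2=t, k−2=i, m−2=k → nettik; then reverse → kitten.

kitten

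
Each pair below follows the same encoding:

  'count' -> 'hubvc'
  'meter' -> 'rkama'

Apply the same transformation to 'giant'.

lohvc

In count: c→h is +5, o→u is +6, u→b is +7, n→v is +8 — the shift increases by 1 each position. Each letter shifts forward by (position + 5), i.e. 5, 6, 7, … — the shift grows by one for each successive letter.
Applying it to giant: g+5=l, i+6=o, a+7=h, n+8=v, t+9=c.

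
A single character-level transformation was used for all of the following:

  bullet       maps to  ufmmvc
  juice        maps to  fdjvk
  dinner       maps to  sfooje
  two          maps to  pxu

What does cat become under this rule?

The word is reversed, then every letter is shifted forward by 1.
Applying it to cat: reverse → tac; then shift: t+1=u, a+1=b, c+1=d.

ubd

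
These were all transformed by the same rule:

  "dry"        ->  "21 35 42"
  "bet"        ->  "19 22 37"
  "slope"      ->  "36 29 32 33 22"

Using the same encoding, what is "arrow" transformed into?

d is letter #4 and maps to 21: an offset of 17. Letters become their 1-based position plus 17 (so a→18, b→19, …).
Applying it to arrow: a=1→18, r=18→35, r=18→35, o=15→32, w=23→40.

18 35 35 32 40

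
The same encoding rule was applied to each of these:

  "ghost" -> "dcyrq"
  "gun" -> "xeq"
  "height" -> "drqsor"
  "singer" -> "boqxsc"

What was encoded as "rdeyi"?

youth

The output letters match the input read backwards, each shifted +10: ghost reversed is tsohg. The word is reversed, then every letter is shifted forward by 10.
Undoing it on rdeyi: shift back: r−10=h, d−10=t, e−10=u, y−10=o, i−10=y → htuoy; then reverse → youth.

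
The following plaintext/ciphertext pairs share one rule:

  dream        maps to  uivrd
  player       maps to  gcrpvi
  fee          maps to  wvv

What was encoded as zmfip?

Every letter moves 17 places later in the alphabet, wrapping around z→a.
Decoding zmfip: z−17=i, m−17=v, f−17=o, i−17=r, p−17=y.

ivory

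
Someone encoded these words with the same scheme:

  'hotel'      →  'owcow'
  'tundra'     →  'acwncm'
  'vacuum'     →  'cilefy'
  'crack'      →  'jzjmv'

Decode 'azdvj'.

In hotel: h→o is +7, o→w is +8, t→c is +9, e→o is +10 — the shift increases by 1 each position. Each letter shifts forward by (position + 7), i.e. 7, 8, 9, … — the shift grows by one for each successive letter.
Undoing it on azdvj: a−7=t, z−8=r, d−9=u, v−10=l, j−11=y.

truly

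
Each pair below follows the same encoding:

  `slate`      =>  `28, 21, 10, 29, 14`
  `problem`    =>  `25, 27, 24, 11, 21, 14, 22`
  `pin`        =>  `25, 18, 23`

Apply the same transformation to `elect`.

s is letter #19 and maps to 28: an offset of 9. The number is (letter's place in the alphabet, a=1) + 9.
Applying it to elect: e=5→14, l=12→21, e=5→14, c=3→12, t=20→29.

14, 21, 14, 12, 29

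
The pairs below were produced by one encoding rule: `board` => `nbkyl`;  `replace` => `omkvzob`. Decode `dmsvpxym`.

Two steps: reverse the string, then apply a Caesar shift of +10.
Undoing it on dmsvpxym: shift back: d−10=t, m−10=c, s−10=i, v−10=l, p−10=f, x−10=n, y−10=o, m−10=c → tcilfnoc; then reverse → conflict.

conflict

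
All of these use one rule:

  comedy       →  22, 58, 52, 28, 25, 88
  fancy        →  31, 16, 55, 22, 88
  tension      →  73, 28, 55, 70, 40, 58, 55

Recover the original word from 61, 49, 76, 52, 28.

plume

c(#3)→22 and o(#15)→58: differences scale by 3, so n = 3·pos + 13. The formula is n = 3×(alphabet index, a=1) + 13.
Undoing it on 61, 49, 76, 52, 28: 61→(61−13)÷3=16=p, 49→(49−13)÷3=12=l, 76→(76−13)÷3=21=u, 52→(52−13)÷3=13=m, 28→(28−13)÷3=5=e.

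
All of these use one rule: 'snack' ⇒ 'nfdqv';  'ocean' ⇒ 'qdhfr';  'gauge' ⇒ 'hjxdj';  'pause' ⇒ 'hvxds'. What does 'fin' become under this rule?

The output letters match the input read backwards, each shifted +3: snack reversed is kcans. The word is reversed, then every letter is shifted forward by 3.
For fin: reverse → nif; then shift: n+3=q, i+3=l, f+3=i.

qli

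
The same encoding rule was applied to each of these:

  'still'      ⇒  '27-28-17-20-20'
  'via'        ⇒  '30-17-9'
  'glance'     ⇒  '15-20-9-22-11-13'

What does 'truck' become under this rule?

s is letter #19 and maps to 27: an offset of 8. Each letter is replaced by its alphabet position (a=1..z=26) + 8.
On truck: t=20→28, r=18→26, u=21→29, c=3→11, k=11→19.

28-26-29-11-19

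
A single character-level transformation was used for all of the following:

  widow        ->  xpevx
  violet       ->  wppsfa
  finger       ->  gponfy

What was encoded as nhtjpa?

mascot

Shifts by position in widow: pos 0: w→x (+1), pos 1: i→p (+7), pos 2: d→e (+1), pos 3: o→v (+7) — repeating every 2. The shifts repeat in a cycle of length 2: positions 0,1,… shift by +1, +7, then the pattern repeats.
Undoing it on nhtjpa: n−1=m, h−7=a, t−1=s, j−7=c, p−1=o, a−7=t.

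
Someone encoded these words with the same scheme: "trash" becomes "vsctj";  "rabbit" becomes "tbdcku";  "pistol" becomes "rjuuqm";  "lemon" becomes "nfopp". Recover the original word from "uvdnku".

Shifts by position in trash: pos 0: t→v (+2), pos 1: r→s (+1), pos 2: a→c (+2), pos 3: s→t (+1) — repeating every 2. It's a Vigenère-style cipher with numeric key [2,1]: position i shifts by key[i mod 2].
Decoding uvdnku: u−2=s, v−1=u, d−2=b, n−1=m, k−2=i, u−1=t.

submit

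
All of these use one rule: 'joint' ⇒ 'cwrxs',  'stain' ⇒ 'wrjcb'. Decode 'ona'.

The output letters match the input read backwards, each shifted +9: joint reversed is tnioj. The word is reversed, then every letter is shifted forward by 9.
Decoding ona: shift back: o−9=f, n−9=e, a−9=r → fer; then reverse → ref.

ref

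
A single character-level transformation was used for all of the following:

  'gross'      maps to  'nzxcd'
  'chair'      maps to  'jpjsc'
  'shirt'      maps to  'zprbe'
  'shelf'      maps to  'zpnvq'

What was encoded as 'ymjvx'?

realm

In gross: g→n is +7, r→z is +8, o→x is +9, s→c is +10 — the shift increases by 1 each position. Each letter shifts forward by (position + 7), i.e. 7, 8, 9, … — the shift grows by one for each successive letter.
Reversing it on ymjvx: y−7=r, m−8=e, j−9=a, v−10=l, x−11=m.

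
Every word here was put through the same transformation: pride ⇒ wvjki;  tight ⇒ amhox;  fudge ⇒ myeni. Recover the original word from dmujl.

witch

Shifts by position in pride: pos 0: p→w (+7), pos 1: r→v (+4), pos 2: i→j (+1), pos 3: d→k (+7), pos 4: e→i (+4) — repeating every 3. The shifts repeat in a cycle of length 3: positions 0,1,… shift by +7, +4, +1, then the pattern repeats.
Reversing it on dmujl: d−7=w, m−4=i, u−1=t, j−7=c, l−4=h.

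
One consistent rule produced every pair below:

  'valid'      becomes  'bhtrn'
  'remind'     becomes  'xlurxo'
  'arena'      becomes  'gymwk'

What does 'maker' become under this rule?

In valid: v→b is +6, a→h is +7, l→t is +8, i→r is +9 — the shift increases by 1 each position. Letter i (0-indexed) is shifted by i+6, so successive shifts are 6, 7, 8, ….
For maker: m+6=s, a+7=h, k+8=s, e+9=n, r+10=b.

shsnb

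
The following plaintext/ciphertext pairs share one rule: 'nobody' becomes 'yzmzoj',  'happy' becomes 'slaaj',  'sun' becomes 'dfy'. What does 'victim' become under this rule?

Compare letters: n→y is +11, o→z is +11, b→m is +11 — a constant shift. It's a constant shift of +11 (ROT11).
Applying it to victim: v+11=g, i+11=t, c+11=n, t+11=e, i+11=t, m+11=x.

gtnetx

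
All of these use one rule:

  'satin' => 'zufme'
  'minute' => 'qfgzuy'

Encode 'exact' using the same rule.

fomjq

The output letters match the input read backwards, each shifted +12: satin reversed is nitas. Two steps: reverse the string, then apply a Caesar shift of +12.
On exact: reverse → tcaxe; then shift: t+12=f, c+12=o, a+12=m, x+12=j, e+12=q.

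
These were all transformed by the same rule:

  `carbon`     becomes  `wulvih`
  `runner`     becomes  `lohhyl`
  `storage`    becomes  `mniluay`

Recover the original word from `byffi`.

hello

Compare letters: c→w is +20, a→u is +20, r→l is +20 — a constant shift. Each letter is shifted forward by 20 in the alphabet (a Caesar shift of +20).
Reversing it on byffi: b−20=h, y−20=e, f−20=l, f−20=l, i−20=o.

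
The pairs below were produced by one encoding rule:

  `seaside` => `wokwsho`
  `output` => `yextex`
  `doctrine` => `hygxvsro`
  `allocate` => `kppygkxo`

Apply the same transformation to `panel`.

Vowels shift forward by 10 and consonants shift forward by 4.
For panel: p(cons)+4=t, a(vowel)+10=k, n(cons)+4=r, e(vowel)+10=o, l(cons)+4=p.

tkrop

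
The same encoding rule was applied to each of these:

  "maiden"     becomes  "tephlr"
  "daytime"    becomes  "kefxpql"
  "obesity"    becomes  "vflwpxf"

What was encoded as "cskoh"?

Shifts by position in maiden: pos 0: m→t (+7), pos 1: a→e (+4), pos 2: i→p (+7), pos 3: d→h (+4) — repeating every 2. The shifts repeat in a cycle of length 2: positions 0,1,… shift by +7, +4, then the pattern repeats.
Reversing it on cskoh: c−7=v, s−4=o, k−7=d, o−4=k, h−7=a.

vodka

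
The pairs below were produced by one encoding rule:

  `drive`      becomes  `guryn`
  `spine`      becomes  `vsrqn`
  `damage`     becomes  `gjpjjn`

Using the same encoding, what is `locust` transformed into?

The shift depends on letter class: consonant d→g is +3, but vowel i→r is +9. Vowels shift forward by 9 and consonants shift forward by 3.
Applying it to locust: l(cons)+3=o, o(vowel)+9=x, c(cons)+3=f, u(vowel)+9=d, s(cons)+3=v, t(cons)+3=w.

oxfdvw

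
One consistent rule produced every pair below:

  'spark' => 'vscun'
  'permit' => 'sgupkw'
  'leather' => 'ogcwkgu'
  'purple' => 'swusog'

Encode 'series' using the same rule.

The shift depends on letter class: consonant s→v is +3, but vowel a→c is +2. Vowels shift forward by 2 and consonants shift forward by 3.
Applying it to series: s(cons)+3=v, e(vowel)+2=g, r(cons)+3=u, i(vowel)+2=k, e(vowel)+2=g, s(cons)+3=v.

vgukgv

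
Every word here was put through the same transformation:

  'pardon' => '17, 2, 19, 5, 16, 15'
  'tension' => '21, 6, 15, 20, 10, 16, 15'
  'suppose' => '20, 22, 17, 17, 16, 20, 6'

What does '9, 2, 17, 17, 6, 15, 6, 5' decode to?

happened

p is letter #16 and maps to 17: an offset of 1. The number is (letter's place in the alphabet, a=1) + 1.
Undoing it on 9, 2, 17, 17, 6, 15, 6, 5: 9→(9−1)÷1=8=h, 2→(2−1)÷1=1=a, 17→(17−1)÷1=16=p, 17→(17−1)÷1=16=p, 6→(6−1)÷1=5=e, 15→(15−1)÷1=14=n, 6→(6−1)÷1=5=e, 5→(5−1)÷1=4=d.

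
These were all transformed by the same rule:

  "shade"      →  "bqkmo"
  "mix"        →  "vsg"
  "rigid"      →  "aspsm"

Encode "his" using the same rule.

The shift depends on letter class: consonant s→b is +9, but vowel a→k is +10. Vowels shift forward by 10 and consonants shift forward by 9.
For his: h(cons)+9=q, i(vowel)+10=s, s(cons)+9=b.

qsb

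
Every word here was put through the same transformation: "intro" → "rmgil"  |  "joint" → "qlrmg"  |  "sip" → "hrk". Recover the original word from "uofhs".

Each pair mirrors across the alphabet (i↔r, n↔m, t↔g): positions sum to 25. Letters are reflected about the middle of the alphabet (position → 25−position): Atbash.
Undoing it on uofhs: u↔f, o↔l, f↔u, h↔s, s↔h.

flush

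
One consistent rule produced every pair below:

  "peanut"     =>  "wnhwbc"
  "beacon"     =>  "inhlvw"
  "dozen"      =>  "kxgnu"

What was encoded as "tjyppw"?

margin

Shifts by position in peanut: pos 0: p→w (+7), pos 1: e→n (+9), pos 2: a→h (+7), pos 3: n→w (+9) — repeating every 2. A repeating key of period 2 is used — shifts +7, +9 over and over.
Undoing it on tjyppw: t−7=m, j−9=a, y−7=r, p−9=g, p−7=i, w−9=n.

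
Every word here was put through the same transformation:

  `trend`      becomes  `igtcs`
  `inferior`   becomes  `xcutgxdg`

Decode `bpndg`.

It's a constant shift of +15 (ROT15).
Decoding bpndg: b−15=m, p−15=a, n−15=y, d−15=o, g−15=r.

mayor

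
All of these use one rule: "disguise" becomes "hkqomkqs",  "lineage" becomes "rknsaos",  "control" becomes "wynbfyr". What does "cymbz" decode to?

d(3)→h(7) and i(8)→k(10) fit y≡11x+0 (mod 26); the inverse of 11 mod 26 is 19. Treating letters as 0–25, the rule is x ↦ 11x + 0 (mod 26).
Decoding cymbz: c(2)→19·(2−0)≡12=m; y(24)→19·(24−0)≡14=o; m(12)→19·(12−0)≡20=u; b(1)→19·(1−0)≡19=t; z(25)→19·(25−0)≡7=h (all mod 26).

mouth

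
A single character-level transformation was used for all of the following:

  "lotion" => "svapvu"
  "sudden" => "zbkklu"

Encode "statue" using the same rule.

Compare letters: l→s is +7, o→v is +7, t→a is +7 — a constant shift. This is a Caesar cipher with shift 7.
On statue: s+7=z, t+7=a, a+7=h, t+7=a, u+7=b, e+7=l.

zahabl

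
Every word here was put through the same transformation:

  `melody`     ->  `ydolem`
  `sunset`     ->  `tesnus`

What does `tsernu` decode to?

unrest

The output letters match the input read backwards: melody reversed is ydolem. The word is simply reversed.
Reversing it on tsernu: then reverse → unrest.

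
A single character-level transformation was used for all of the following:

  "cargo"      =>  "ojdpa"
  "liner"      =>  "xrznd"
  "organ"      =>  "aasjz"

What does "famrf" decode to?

trait

A repeating key of period 2 is used — shifts +12, +9 over and over.
Decoding famrf: f−12=t, a−9=r, m−12=a, r−9=i, f−12=t.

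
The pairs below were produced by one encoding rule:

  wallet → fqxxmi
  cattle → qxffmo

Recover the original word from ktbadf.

trophy

The output letters match the input read backwards, each shifted +12: wallet reversed is tellaw. Read the word backwards and shift each letter +12.
Decoding ktbadf: shift back: k−12=y, t−12=h, b−12=p, a−12=o, d−12=r, f−12=t → yhport; then reverse → trophy.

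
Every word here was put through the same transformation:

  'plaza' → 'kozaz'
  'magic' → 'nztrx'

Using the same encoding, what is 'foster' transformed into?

ulhgvi

Each pair mirrors across the alphabet (p↔k, l↔o, a↔z): positions sum to 25. Letters are reflected about the middle of the alphabet (position → 25−position): Atbash.
Applying it to foster: f↔u, o↔l, s↔h, t↔g, e↔v, r↔i.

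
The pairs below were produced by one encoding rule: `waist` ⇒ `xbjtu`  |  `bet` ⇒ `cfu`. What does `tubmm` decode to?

stall

Compare letters: w→x is +1, a→b is +1, i→j is +1 — a constant shift. Every letter moves 1 place later in the alphabet, wrapping around z→a.
Undoing it on tubmm: t−1=s, u−1=t, b−1=a, m−1=l, m−1=l.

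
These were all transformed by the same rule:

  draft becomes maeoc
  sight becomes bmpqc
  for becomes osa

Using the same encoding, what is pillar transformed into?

The shift depends on letter class: consonant d→m is +9, but vowel a→e is +4. The rule splits by letter class: vowels +4, consonants +9.
For pillar: p(cons)+9=y, i(vowel)+4=m, l(cons)+9=u, l(cons)+9=u, a(vowel)+4=e, r(cons)+9=a.

ymuuea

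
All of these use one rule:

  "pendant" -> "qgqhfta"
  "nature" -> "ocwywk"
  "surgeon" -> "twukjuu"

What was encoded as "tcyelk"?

In pendant: p→q is +1, e→g is +2, n→q is +3, d→h is +4 — the shift increases by 1 each position. Letter i (0-indexed) is shifted by i+1, so successive shifts are 1, 2, 3, ….
Decoding tcyelk: t−1=s, c−2=a, y−3=v, e−4=a, l−5=g, k−6=e.

savage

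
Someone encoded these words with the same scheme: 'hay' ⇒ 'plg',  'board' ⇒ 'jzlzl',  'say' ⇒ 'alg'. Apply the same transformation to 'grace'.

ozlkp

The shift depends on letter class: consonant h→p is +8, but vowel a→l is +11. Vowels shift forward by 11 and consonants shift forward by 8.
Applying it to grace: g(cons)+8=o, r(cons)+8=z, a(vowel)+11=l, c(cons)+8=k, e(vowel)+11=p.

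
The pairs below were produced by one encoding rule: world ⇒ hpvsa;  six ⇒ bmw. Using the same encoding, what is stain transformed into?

The output letters match the input read backwards, each shifted +4: world reversed is dlrow. Two steps: reverse the string, then apply a Caesar shift of +4.
For stain: reverse → niats; then shift: n+4=r, i+4=m, a+4=e, t+4=x, s+4=w.

rmexw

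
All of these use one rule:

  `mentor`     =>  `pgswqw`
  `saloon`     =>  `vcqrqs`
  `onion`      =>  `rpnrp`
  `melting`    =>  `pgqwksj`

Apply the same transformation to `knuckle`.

Shifts by position in mentor: pos 0: m→p (+3), pos 1: e→g (+2), pos 2: n→s (+5), pos 3: t→w (+3), pos 4: o→q (+2), pos 5: r→w (+5) — repeating every 3. The shifts repeat in a cycle of length 3: positions 0,1,… shift by +3, +2, +5, then the pattern repeats.
Applying it to knuckle: k+3=n, n+2=p, u+5=z, c+3=f, k+2=m, l+5=q, e+3=h.

npzfmqh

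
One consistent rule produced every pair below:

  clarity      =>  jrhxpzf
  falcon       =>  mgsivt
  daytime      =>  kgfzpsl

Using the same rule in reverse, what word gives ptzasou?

insulin

Shifts by position in clarity: pos 0: c→j (+7), pos 1: l→r (+6), pos 2: a→h (+7), pos 3: r→x (+6) — repeating every 2. It's a Vigenère-style cipher with numeric key [7,6]: position i shifts by key[i mod 2].
Undoing it on ptzasou: p−7=i, t−6=n, z−7=s, a−6=u, s−7=l, o−6=i, u−7=n.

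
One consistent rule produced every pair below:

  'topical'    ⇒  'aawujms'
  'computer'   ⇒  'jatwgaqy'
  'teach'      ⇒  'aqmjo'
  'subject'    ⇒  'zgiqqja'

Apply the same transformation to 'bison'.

iuzau

The rule splits by letter class: vowels +12, consonants +7.
For bison: b(cons)+7=i, i(vowel)+12=u, s(cons)+7=z, o(vowel)+12=a, n(cons)+7=u.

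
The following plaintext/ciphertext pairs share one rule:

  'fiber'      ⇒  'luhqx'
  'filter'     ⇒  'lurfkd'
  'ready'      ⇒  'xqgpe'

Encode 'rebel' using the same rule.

Shifts by position in fiber: pos 0: f→l (+6), pos 1: i→u (+12), pos 2: b→h (+6), pos 3: e→q (+12) — repeating every 2. The shifts repeat in a cycle of length 2: positions 0,1,… shift by +6, +12, then the pattern repeats.
Applying it to rebel: r+6=x, e+12=q, b+6=h, e+12=q, l+6=r.

xqhqr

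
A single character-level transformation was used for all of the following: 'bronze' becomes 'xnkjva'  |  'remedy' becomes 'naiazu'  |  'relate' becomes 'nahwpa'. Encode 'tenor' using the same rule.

It's a constant shift of +22 (ROT22).
On tenor: t+22=p, e+22=a, n+22=j, o+22=k, r+22=n.

pajkn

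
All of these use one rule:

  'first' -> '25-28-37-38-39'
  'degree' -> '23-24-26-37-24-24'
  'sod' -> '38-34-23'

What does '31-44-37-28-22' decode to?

lyric

The number is (letter's place in the alphabet, a=1) + 19.
Reversing it on 31-44-37-28-22: 31→(31−19)÷1=12=l, 44→(44−19)÷1=25=y, 37→(37−19)÷1=18=r, 28→(28−19)÷1=9=i, 22→(22−19)÷1=3=c.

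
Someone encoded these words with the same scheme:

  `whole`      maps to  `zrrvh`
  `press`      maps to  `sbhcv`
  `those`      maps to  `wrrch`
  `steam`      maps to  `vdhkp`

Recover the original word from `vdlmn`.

Shifts by position in whole: pos 0: w→z (+3), pos 1: h→r (+10), pos 2: o→r (+3), pos 3: l→v (+10) — repeating every 2. A repeating key of period 2 is used — shifts +3, +10 over and over.
Undoing it on vdlmn: v−3=s, d−10=t, l−3=i, m−10=c, n−3=k.

stick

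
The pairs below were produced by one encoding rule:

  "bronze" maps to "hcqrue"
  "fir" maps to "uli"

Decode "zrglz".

Read the word backwards and shift each letter +3.
Reversing it on zrglz: shift back: z−3=w, r−3=o, g−3=d, l−3=i, z−3=w → wodiw; then reverse → widow.

widow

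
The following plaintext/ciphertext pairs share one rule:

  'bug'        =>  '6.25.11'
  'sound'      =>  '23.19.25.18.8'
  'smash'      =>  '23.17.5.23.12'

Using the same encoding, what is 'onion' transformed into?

Letters become their 1-based position plus 4 (so a→5, b→6, …).
On onion: o=15→19, n=14→18, i=9→13, o=15→19, n=14→18.

19.18.13.19.18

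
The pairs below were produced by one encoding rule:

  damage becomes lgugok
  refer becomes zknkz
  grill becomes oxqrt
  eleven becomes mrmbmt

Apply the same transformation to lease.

tkiym

Shifts by position in damage: pos 0: d→l (+8), pos 1: a→g (+6), pos 2: m→u (+8), pos 3: a→g (+6) — repeating every 2. It's a Vigenère-style cipher with numeric key [8,6]: position i shifts by key[i mod 2].
On lease: l+8=t, e+6=k, a+8=i, s+6=y, e+8=m.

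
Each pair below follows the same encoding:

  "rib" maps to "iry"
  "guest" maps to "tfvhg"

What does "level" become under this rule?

ovevo

Each pair mirrors across the alphabet (r↔i, i↔r, b↔y): positions sum to 25. Each letter is replaced by its mirror in the alphabet: a↔z, b↔y, c↔x, and so on (the Atbash cipher).
Applying it to level: l↔o, e↔v, v↔e, e↔v, l↔o.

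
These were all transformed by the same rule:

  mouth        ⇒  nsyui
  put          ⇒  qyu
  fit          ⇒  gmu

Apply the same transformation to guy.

Vowels shift forward by 4 and consonants shift forward by 1.
On guy: g(cons)+1=h, u(vowel)+4=y, y(cons)+1=z.

hyz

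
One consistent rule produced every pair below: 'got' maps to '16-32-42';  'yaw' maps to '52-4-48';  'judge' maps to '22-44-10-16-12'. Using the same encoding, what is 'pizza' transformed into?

34-20-54-54-4

g(#7)→16 and o(#15)→32: differences scale by 2, so n = 2·pos + 2. With a=1..z=26, the number is 2·pos + 2.
Applying it to pizza: p=16→34, i=9→20, z=26→54, z=26→54, a=1→4.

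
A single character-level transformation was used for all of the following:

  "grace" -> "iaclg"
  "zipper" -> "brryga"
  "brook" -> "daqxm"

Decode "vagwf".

Shifts by position in grace: pos 0: g→i (+2), pos 1: r→a (+9), pos 2: a→c (+2), pos 3: c→l (+9) — repeating every 2. The shifts repeat in a cycle of length 2: positions 0,1,… shift by +2, +9, then the pattern repeats.
Reversing it on vagwf: v−2=t, a−9=r, g−2=e, w−9=n, f−2=d.

trend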